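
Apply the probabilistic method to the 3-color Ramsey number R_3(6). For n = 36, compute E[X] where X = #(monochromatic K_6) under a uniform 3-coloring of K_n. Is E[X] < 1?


E[X] = C(36, 6) · 3^{1 − 15} = 1947792 · 3^{−14} = 1947792/4782969.
As a reduced fraction: E[X] = 649264/1594323 ≈ 0.407.
Is E[X] < 1? YES.
Since E[X] < 1, there exists a 3-coloring of K_{36} with no monochromatic K_6; hence R_3(6) > 36.

E[X] = 649264/1594323 ≈ 0.407; E[X] < 1, so R_3(6) > 36.


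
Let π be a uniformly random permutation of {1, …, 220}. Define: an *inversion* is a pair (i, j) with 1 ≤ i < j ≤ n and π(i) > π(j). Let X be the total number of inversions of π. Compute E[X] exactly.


Write X = Σ X_I over the C(220, 2) = 24090 pairs i < j, with X_I the indicator of one inversion.
There are 24090 indicators.
For each fixed pair i < j, the values π(i) and π(j) are two distinct elements of {1, …, 220} in uniformly random order; by symmetry P[π(i) > π(j)] = 1/2.
By linearity: E[X] = 24090 · (1/2) = C(220, 2) · (1/2) = 24090/2 = 12045 ≈ 12045.000.

E[X] = 12045 = 12045.000.


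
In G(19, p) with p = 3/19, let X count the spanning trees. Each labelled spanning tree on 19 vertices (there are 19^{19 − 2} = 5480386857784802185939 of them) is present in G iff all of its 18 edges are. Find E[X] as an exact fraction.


K_19 has 19^{19 − 2} = 5480386857784802185939 labelled spanning trees.
For each such spanning tree H, let X_H = 1 if all 18 edges of H are present in G. Then P[X_H = 1] = p^{18} = (3/19)^{18} = 387420489/104127350297911241532841.
By linearity of expectation: E[X] = Σ_H E[X_H] = 5480386857784802185939 · p^{18} = 5480386857784802185939 · 387420489/104127350297911241532841 = 387420489/19.
Numerically: E[X] ≈ 2.04e+07.

E[X] = 5480386857784802185939 · (3/19)^{18} = 387420489/19 ≈ 2.04e+07.


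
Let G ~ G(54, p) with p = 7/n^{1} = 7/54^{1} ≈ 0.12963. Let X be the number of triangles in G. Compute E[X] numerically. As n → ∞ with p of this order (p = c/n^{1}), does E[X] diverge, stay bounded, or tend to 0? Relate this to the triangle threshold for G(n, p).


Number of potential triangles: C(54, 3) = 24804.
Each occurs with probability p³ ≈ (0.12963)³ ≈ 2.17827567e-03.
By linearity: E[X] = C(54, 3)·p³ ≈ 24804 · 2.17827567e-03 ≈ 54.029950.
Here α = 1, so p = 7/n is exactly at the triangle threshold p ~ 1/n. Asymptotically E[X] → c³/6 = 7³/6 = 343/6 ≈ 57.166667, a bounded constant. In this regime the triangle count is asymptotically Poisson(c³/6).

E[X] ≈ 54.029950; in regime p = Θ(1/n^{1}) E[X] stays bounded (at the triangle threshold p ~ 1/n).


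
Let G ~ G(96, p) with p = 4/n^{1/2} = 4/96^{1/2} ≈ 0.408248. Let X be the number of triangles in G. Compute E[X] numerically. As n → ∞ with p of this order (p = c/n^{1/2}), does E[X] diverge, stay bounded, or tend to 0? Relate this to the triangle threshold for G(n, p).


Number of potential triangles: C(96, 3) = 142880.
Each occurs with probability p³ ≈ (0.408248)³ ≈ 6.80413817e-02.
By linearity: E[X] = C(96, 3)·p³ ≈ 142880 · 6.80413817e-02 ≈ 9721.752624.
Since α = 1/2 < 1, p = c/n^{1/2} ≫ 1/n is above the triangle threshold p ~ 1/n. Asymptotically E[X] ~ (c³/6)·n^{3(1−α)} = (4³/6)·n^{1.5} → ∞; triangles are abundant w.h.p.

E[X] ≈ 9721.752624; in regime p = Θ(1/n^{1/2}) E[X] diverges (above the triangle threshold p ~ 1/n).


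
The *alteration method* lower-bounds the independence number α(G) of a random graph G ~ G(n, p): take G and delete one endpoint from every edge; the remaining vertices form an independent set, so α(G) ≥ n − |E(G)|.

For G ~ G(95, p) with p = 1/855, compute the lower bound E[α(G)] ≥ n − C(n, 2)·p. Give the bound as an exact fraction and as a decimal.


E[|E(G)|] = C(95, 2)·p = 4465 · (1/855) = 47/9.
E[α(G)] ≥ n − E[|E(G)|] = 95 − 47/9 = 808/9.
Numerically: ≈ 89.777778.
(This is only a lower bound; the true E[α(G)] may be larger.)

E[α(G)] ≥ 808/9 ≈ 89.777778.


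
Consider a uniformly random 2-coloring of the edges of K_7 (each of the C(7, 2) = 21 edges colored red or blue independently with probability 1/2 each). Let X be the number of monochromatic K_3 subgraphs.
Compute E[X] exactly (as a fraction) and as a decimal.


Let X = Σ_S X_S over the C(7, 3) = 35 subsets S of size 3, where X_S = 1 if the K_3 on S is monochromatic.
For a fixed S, the K_3 on S has C(3, 2) = 3 edges. P[all 3 edges red] = (1/2)^3, and likewise for blue, so P[monochromatic] = 2·(1/2)^3 = 2^{1 − 3} = 1/4.
By linearity: E[X] = C(7, 3) · 2^{1 − 3} = 35 · 1/4 = 35/4.
Numerically: E[X] ≈ 8.750000.

E[X] = C(7,3)·2^(1−C(3,2)) = 35/4 ≈ 8.750000.


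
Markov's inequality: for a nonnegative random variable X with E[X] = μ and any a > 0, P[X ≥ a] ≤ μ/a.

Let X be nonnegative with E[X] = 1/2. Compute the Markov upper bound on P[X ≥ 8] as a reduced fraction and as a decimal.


μ = E[X] = 1/2, a = 8.
Markov: P[X ≥ 8] ≤ μ/a = (1/2)/8 = 1/16.
Numerically: ≈ 0.06250.
(Since a = 8 > μ = 0.50000, the bound 1/16 is < 1 and informative.)

P[X ≥ 8] ≤ 1/16 ≈ 0.06250.


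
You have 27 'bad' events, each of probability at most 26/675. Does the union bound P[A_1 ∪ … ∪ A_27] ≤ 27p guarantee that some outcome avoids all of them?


Union bound: P[∪_{i=1}^{27} A_i] ≤ Σ_i P[A_i] ≤ 27·p = 27·(26/675) = 26/25.
Numerically: 26/25 ≈ 1.040000.
Is 26/25 < 1? NO.
Since the bound 26/25 is ≥ 1, the union bound is uninformative here; it does NOT by itself certify existence.

27·p = 26/25 ≈ 1.040000; existence NOT certified by the union bound.


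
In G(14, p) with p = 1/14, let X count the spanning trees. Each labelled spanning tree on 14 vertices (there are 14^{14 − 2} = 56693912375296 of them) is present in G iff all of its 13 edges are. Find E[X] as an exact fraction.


K_14 has 14^{14 − 2} = 56693912375296 labelled spanning trees.
For each such spanning tree H, let X_H = 1 if all 13 edges of H are present in G. Then P[X_H = 1] = p^{13} = (1/14)^{13} = 1/793714773254144.
By linearity of expectation: E[X] = Σ_H E[X_H] = 56693912375296 · p^{13} = 56693912375296 · 1/793714773254144 = 1/14.
Numerically: E[X] ≈ 0.07143.

E[X] = 56693912375296 · (1/14)^{13} = 1/14 ≈ 0.07143.


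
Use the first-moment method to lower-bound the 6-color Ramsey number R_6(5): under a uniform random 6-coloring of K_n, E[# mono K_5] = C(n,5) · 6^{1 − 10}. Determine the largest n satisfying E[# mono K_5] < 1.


We need C(n, 5) · 6^{1 − 10} < 1, i.e. C(n, 5) < 6^{10 − 1} = 10077696.
Check values of n near the boundary:
  n = 62: C(62, 5) = 6471002; 6471002 < 10077696? YES
  n = 63: C(63, 5) = 7028847; 7028847 < 10077696? YES
  n = 64: C(64, 5) = 7624512; 7624512 < 10077696? YES
  n = 65: C(65, 5) = 8259888; 8259888 < 10077696? YES
  n = 66: C(66, 5) = 8936928; 8936928 < 10077696? YES
  n = 67: C(67, 5) = 9657648; 9657648 < 10077696? YES
  n = 68: C(68, 5) = 10424128; 10424128 < 10077696? NO
The largest n with C(n, 5) < 10077696 is n = 67 (where E[X] = 67067/69984 ≈ 0.958319). Hence R_6(5) > 67, i.e. R_6(5) ≥ 68.

Largest n = 67; hence R_6(5) > 67.


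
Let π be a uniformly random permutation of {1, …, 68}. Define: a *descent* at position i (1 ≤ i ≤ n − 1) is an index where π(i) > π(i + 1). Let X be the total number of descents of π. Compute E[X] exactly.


Write X = Σ X_I over i = 1, …, 67, with X_I the indicator of one descent.
There are 67 indicators.
For each fixed i, the pair (π(i), π(i+1)) is a uniformly random ordered pair of distinct values from {1, …, 68}; by symmetry P[π(i) > π(i+1)] = 1/2.
By linearity: E[X] = 67 · (1/2) = (68 − 1) · (1/2) = 67/2 ≈ 33.500.

E[X] = 67/2 = 33.500.


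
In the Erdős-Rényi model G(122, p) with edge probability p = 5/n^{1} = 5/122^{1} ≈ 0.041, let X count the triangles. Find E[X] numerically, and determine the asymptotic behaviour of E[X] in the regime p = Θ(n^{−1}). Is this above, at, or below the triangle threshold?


Number of potential triangles: C(122, 3) = 295240.
Each occurs with probability p³ ≈ (0.041)³ ≈ 6.88384e-05.
By linearity: E[X] = C(122, 3)·p³ ≈ 295240 · 6.88384e-05 ≈ 20.324.
Here α = 1, so p = 5/n is exactly at the triangle threshold p ~ 1/n. Asymptotically E[X] → c³/6 = 5³/6 = 125/6 ≈ 20.833, a bounded constant. In this regime the triangle count is asymptotically Poisson(c³/6).

E[X] ≈ 20.324; in regime p = Θ(1/n^{1}) E[X] stays bounded (at the triangle threshold p ~ 1/n).


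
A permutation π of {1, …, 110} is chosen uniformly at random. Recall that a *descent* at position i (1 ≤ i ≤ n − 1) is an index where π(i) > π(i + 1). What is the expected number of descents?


Write X = Σ X_I over i = 1, …, 109, with X_I the indicator of one descent.
There are 109 indicators.
For each fixed i, the pair (π(i), π(i+1)) is a uniformly random ordered pair of distinct values from {1, …, 110}; by symmetry P[π(i) > π(i+1)] = 1/2.
By linearity: E[X] = 109 · (1/2) = (110 − 1) · (1/2) = 109/2 ≈ 54.500.

E[X] = 109/2 = 54.500.


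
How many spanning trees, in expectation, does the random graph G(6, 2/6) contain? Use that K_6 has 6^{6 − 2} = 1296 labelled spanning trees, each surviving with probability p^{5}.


K_6 has 6^{6 − 2} = 1296 labelled spanning trees.
For each such spanning tree H, let X_H = 1 if all 5 edges of H are present in G. Then P[X_H = 1] = p^{5} = (1/3)^{5} = 1/243.
Summing the indicators: E[X] = Σ_H E[X_H] = 1296 · p^{5} = 1296 · 1/243 = 16/3.
Numerically: E[X] ≈ 5.3333.

E[X] = 1296 · (1/3)^{5} = 16/3 ≈ 5.3333.


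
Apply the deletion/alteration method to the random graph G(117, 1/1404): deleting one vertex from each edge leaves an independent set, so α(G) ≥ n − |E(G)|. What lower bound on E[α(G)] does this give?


E[|E(G)|] = C(117, 2)·p = 6786 · (1/1404) = 29/6.
E[α(G)] ≥ n − E[|E(G)|] = 117 − 29/6 = 673/6.
Numerically: ≈ 112.16667.
(This is only a lower bound; the true E[α(G)] may be larger.)

E[α(G)] ≥ 673/6 ≈ 112.16667.


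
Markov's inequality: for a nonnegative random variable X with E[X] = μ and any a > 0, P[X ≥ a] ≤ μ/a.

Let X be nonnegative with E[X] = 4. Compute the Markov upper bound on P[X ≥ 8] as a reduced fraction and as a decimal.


μ = E[X] = 4, a = 8.
Markov: P[X ≥ 8] ≤ μ/a = (4)/8 = 1/2.
Numerically: ≈ 0.500.
(Since a = 8 > μ = 4.000, the bound 1/2 is < 1 and informative.)

P[X ≥ 8] ≤ 1/2 ≈ 0.500.


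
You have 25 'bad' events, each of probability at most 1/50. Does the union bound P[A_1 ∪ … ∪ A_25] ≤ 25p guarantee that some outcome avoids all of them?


Union bound: P[∪_{i=1}^{25} A_i] ≤ Σ_i P[A_i] ≤ 25·p = 25·(1/50) = 1/2.
Numerically: 1/2 ≈ 0.50000.
Is 1/2 < 1? YES.
Since P[∪ A_i] ≤ 1/2 < 1, the complement has P[∩ A_i^c] ≥ 1 − 1/2 = 1/2 > 0, so some outcome avoids every A_i.

25·p = 1/2 ≈ 0.50000; existence CERTIFIED by the union bound.


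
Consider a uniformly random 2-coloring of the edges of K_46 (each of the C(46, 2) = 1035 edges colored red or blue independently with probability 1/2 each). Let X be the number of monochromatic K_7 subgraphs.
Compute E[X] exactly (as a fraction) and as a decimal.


Let X = Σ_S X_S over the C(46, 7) = 53524680 subsets S of size 7, where X_S = 1 if the K_7 on S is monochromatic.
For a fixed S, the K_7 on S has C(7, 2) = 21 edges. P[all 21 edges red] = (1/2)^21, and likewise for blue, so P[monochromatic] = 2·(1/2)^21 = 2^{1 − 21} = 1/1048576.
Summing: E[X] = C(46, 7) · 2^{1 − 21} = 53524680 · 1/1048576 = 6690585/131072.
Numerically: E[X] ≈ 51.045.

E[X] = C(46,7)·2^(1−C(7,2)) = 6690585/131072 ≈ 51.045.


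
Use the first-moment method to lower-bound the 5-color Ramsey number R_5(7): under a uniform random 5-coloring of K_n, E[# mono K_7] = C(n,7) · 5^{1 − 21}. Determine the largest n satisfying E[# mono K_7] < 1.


We need C(n, 7) · 5^{1 − 21} < 1, i.e. C(n, 7) < 5^{21 − 1} = 95367431640625.
Check values of n near the boundary:
  n = 334: C(334, 7) = 86359460961576; 86359460961576 < 95367431640625? YES
  n = 335: C(335, 7) = 88202498238195; 88202498238195 < 95367431640625? YES
  n = 336: C(336, 7) = 90079147136880; 90079147136880 < 95367431640625? YES
  n = 337: C(337, 7) = 91989916924632; 91989916924632 < 95367431640625? YES
  n = 338: C(338, 7) = 93935323022736; 93935323022736 < 95367431640625? YES
  n = 339: C(339, 7) = 95915887062372; 95915887062372 < 95367431640625? NO
  n = 340: C(340, 7) = 97932136940560; 97932136940560 < 95367431640625? NO
  n = 341: C(341, 7) = 99984606876440; 99984606876440 < 95367431640625? NO
The largest n with C(n, 7) < 95367431640625 is n = 338 (where E[X] = 93935323022736/95367431640625 ≈ 0.984983). Hence R_5(7) > 338, i.e. R_5(7) ≥ 339.

Largest n = 338; hence R_5(7) > 338.


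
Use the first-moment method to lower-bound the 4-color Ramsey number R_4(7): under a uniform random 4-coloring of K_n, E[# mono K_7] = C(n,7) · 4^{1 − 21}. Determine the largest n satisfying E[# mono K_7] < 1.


We need C(n, 7) · 4^{1 − 21} < 1, i.e. C(n, 7) < 4^{21 − 1} = 1099511627776.
Check values of n near the boundary:
  n = 177: C(177, 7) = 957664425960; 957664425960 < 1099511627776? YES
  n = 178: C(178, 7) = 996867063280; 996867063280 < 1099511627776? YES
  n = 179: C(179, 7) = 1037437234460; 1037437234460 < 1099511627776? YES
  n = 180: C(180, 7) = 1079414463600; 1079414463600 < 1099511627776? YES
  n = 181: C(181, 7) = 1122839183400; 1122839183400 < 1099511627776? NO
  n = 182: C(182, 7) = 1167752750736; 1167752750736 < 1099511627776? NO
The largest n with C(n, 7) < 1099511627776 is n = 180 (where E[X] = 67463403975/68719476736 ≈ 0.982). Hence R_4(7) > 180, i.e. R_4(7) ≥ 181.

Largest n = 180; hence R_4(7) > 180.


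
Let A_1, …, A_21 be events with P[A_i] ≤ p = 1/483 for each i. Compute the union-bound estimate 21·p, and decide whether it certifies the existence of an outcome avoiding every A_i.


Union bound: P[∪_{i=1}^{21} A_i] ≤ Σ_i P[A_i] ≤ 21·p = 21·(1/483) = 1/23.
Numerically: 1/23 ≈ 0.0435.
Is 1/23 < 1? YES.
Since P[∪ A_i] ≤ 1/23 < 1, the complement has P[∩ A_i^c] ≥ 1 − 1/23 = 22/23 > 0, so some outcome avoids every A_i.

21·p = 1/23 ≈ 0.0435; existence CERTIFIED by the union bound.


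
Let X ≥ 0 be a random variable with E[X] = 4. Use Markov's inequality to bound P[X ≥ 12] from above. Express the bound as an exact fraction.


μ = E[X] = 4, a = 12.
Markov: P[X ≥ 12] ≤ μ/a = (4)/12 = 1/3.
Numerically: ≈ 0.3333.
(Since a = 12 > μ = 4.0000, the bound 1/3 is < 1 and informative.)

P[X ≥ 12] ≤ 1/3 ≈ 0.3333.


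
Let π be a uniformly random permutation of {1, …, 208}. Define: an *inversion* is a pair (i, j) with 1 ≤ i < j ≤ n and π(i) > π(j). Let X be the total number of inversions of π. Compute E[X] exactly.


Write X = Σ X_I over the C(208, 2) = 21528 pairs i < j, with X_I the indicator of one inversion.
There are 21528 indicators.
For each fixed pair i < j, the values π(i) and π(j) are two distinct elements of {1, …, 208} in uniformly random order; by symmetry P[π(i) > π(j)] = 1/2.
By linearity: E[X] = 21528 · (1/2) = C(208, 2) · (1/2) = 21528/2 = 10764 ≈ 10764.000000.

E[X] = 10764 = 10764.000000.


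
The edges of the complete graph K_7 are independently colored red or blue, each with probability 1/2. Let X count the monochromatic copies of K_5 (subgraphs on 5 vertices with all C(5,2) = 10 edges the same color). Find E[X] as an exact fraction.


Let X = Σ_S X_S over the C(7, 5) = 21 subsets S of size 5, where X_S = 1 if the K_5 on S is monochromatic.
For a fixed S, the K_5 on S has C(5, 2) = 10 edges. P[all 10 edges red] = (1/2)^10, and likewise for blue, so P[monochromatic] = 2·(1/2)^10 = 2^{1 − 10} = 1/512.
By linearity of expectation: E[X] = C(7, 5) · 2^{1 − 10} = 21 · 1/512 = 21/512.
Numerically: E[X] ≈ 0.041.

E[X] = C(7,5)·2^(1−C(5,2)) = 21/512 ≈ 0.041.


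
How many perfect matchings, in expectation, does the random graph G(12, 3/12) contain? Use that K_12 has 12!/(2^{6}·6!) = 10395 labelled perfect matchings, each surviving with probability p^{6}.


K_12 has 12!/(2^{6}·6!) = 10395 labelled perfect matchings.
For each such perfect matching H, let X_H = 1 if all 6 edges of H are present in G. Then P[X_H = 1] = p^{6} = (1/4)^{6} = 1/4096.
By linearity: E[X] = Σ_H E[X_H] = 10395 · p^{6} = 10395 · 1/4096 = 10395/4096.
Numerically: E[X] ≈ 2.54.

E[X] = 10395 · (1/4)^{6} = 10395/4096 ≈ 2.54.


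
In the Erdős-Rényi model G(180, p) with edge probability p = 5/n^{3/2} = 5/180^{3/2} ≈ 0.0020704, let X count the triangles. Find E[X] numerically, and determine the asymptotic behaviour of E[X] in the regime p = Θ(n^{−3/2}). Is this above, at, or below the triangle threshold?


Number of potential triangles: C(180, 3) = 955860.
Each occurs with probability p³ ≈ (0.0020704)³ ≈ 8.8753143e-09.
By linearity: E[X] = C(180, 3)·p³ ≈ 955860 · 8.8753143e-09 ≈ 0.00848.
Since α = 3/2 > 1, p = c/n^{3/2} = o(1/n) is below the triangle threshold p ~ 1/n. Asymptotically E[X] ~ (c³/6)·n^{3(1−α)} = (5³/6)·n^{-1.5} → 0, so by Markov's inequality G has no triangles w.h.p.

E[X] ≈ 0.00848; in regime p = Θ(1/n^{3/2}) E[X] tends to 0 (below the triangle threshold p ~ 1/n).


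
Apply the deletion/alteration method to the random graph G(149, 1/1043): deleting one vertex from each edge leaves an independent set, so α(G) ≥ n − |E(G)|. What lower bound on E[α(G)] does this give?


E[|E(G)|] = C(149, 2)·p = 11026 · (1/1043) = 74/7.
E[α(G)] ≥ n − E[|E(G)|] = 149 − 74/7 = 969/7.
Numerically: ≈ 138.42857.
(This is only a lower bound; the true E[α(G)] may be larger.)

E[α(G)] ≥ 969/7 ≈ 138.42857.


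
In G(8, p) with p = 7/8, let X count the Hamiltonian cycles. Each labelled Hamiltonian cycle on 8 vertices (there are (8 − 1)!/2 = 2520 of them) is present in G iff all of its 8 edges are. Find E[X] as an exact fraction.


K_8 has (8 − 1)!/2 = 2520 labelled Hamiltonian cycles.
For each such Hamiltonian cycle H, let X_H = 1 if all 8 edges of H are present in G. Then P[X_H = 1] = p^{8} = (7/8)^{8} = 5764801/16777216.
By linearity: E[X] = Σ_H E[X_H] = 2520 · p^{8} = 2520 · 5764801/16777216 = 1815912315/2097152.
Numerically: E[X] ≈ 865.89.

E[X] = 2520 · (7/8)^{8} = 1815912315/2097152 ≈ 865.89.


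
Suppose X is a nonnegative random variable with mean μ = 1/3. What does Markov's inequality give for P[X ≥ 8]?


μ = E[X] = 1/3, a = 8.
Markov: P[X ≥ 8] ≤ μ/a = (1/3)/8 = 1/24.
Numerically: ≈ 0.041667.
(Since a = 8 > μ = 0.333333, the bound 1/24 is < 1 and informative.)

P[X ≥ 8] ≤ 1/24 ≈ 0.041667.


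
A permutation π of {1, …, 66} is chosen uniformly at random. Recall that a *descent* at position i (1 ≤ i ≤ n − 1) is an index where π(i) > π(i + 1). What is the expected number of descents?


Write X = Σ X_I over i = 1, …, 65, with X_I the indicator of one descent.
There are 65 indicators.
For each fixed i, the pair (π(i), π(i+1)) is a uniformly random ordered pair of distinct values from {1, …, 66}; by symmetry P[π(i) > π(i+1)] = 1/2.
By linearity: E[X] = 65 · (1/2) = (66 − 1) · (1/2) = 65/2 ≈ 32.5000.

E[X] = 65/2 = 32.5000.


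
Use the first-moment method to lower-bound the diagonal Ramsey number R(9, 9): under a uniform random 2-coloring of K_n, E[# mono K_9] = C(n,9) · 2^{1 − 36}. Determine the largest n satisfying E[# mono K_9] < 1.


We need C(n, 9) · 2^{1 − 36} < 1, i.e. C(n, 9) < 2^{36 − 1} = 34359738368.
Check values of n near the boundary:
  n = 64: C(64, 9) = 27540584512; 27540584512 < 34359738368? YES
  n = 65: C(65, 9) = 31966749880; 31966749880 < 34359738368? YES
  n = 66: C(66, 9) = 37014131440; 37014131440 < 34359738368? NO
The largest n with C(n, 9) < 34359738368 is n = 65 (where E[X] = 3995843735/4294967296 ≈ 0.930355). Hence R(9, 9) > 65, i.e. R(9, 9) ≥ 66.

Largest n = 65; hence R(9, 9) > 65.


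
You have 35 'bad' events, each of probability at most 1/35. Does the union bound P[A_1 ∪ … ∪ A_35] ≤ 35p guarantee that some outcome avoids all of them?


Union bound: P[∪_{i=1}^{35} A_i] ≤ Σ_i P[A_i] ≤ 35·p = 35·(1/35) = 1.
Numerically: 1 ≈ 1.0000.
Is 1 < 1? NO.
Since the bound 1 is ≥ 1, the union bound is uninformative here; it does NOT by itself certify existence.

35·p = 1 ≈ 1.0000; existence NOT certified by the union bound.


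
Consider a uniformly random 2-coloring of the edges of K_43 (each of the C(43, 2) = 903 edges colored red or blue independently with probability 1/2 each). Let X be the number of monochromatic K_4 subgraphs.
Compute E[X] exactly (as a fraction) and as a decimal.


Let X = Σ_S X_S over the C(43, 4) = 123410 subsets S of size 4, where X_S = 1 if the K_4 on S is monochromatic.
For a fixed S, the K_4 on S has C(4, 2) = 6 edges. P[all 6 edges red] = (1/2)^6, and likewise for blue, so P[monochromatic] = 2·(1/2)^6 = 2^{1 − 6} = 1/32.
Summing: E[X] = C(43, 4) · 2^{1 − 6} = 123410 · 1/32 = 61705/16.
Numerically: E[X] ≈ 3856.562500.

E[X] = C(43,4)·2^(1−C(4,2)) = 61705/16 ≈ 3856.562500.


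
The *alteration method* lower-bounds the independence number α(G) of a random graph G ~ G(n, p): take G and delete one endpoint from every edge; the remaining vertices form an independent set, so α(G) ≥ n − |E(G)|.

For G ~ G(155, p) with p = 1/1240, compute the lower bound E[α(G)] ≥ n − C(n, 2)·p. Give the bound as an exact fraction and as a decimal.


E[|E(G)|] = C(155, 2)·p = 11935 · (1/1240) = 77/8.
E[α(G)] ≥ n − E[|E(G)|] = 155 − 77/8 = 1163/8.
Numerically: ≈ 145.3750.
(This is only a lower bound; the true E[α(G)] may be larger.)

E[α(G)] ≥ 1163/8 ≈ 145.3750.


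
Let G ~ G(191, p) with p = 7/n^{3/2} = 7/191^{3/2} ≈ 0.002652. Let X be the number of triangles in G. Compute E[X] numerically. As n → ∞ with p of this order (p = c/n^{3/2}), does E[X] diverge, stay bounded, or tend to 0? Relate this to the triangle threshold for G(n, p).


Number of potential triangles: C(191, 3) = 1143135.
Each occurs with probability p³ ≈ (0.002652)³ ≈ 1.864850e-08.
By linearity: E[X] = C(191, 3)·p³ ≈ 1143135 · 1.864850e-08 ≈ 0.0213.
Since α = 3/2 > 1, p = c/n^{3/2} = o(1/n) is below the triangle threshold p ~ 1/n. Asymptotically E[X] ~ (c³/6)·n^{3(1−α)} = (7³/6)·n^{-1.5} → 0, so by Markov's inequality G has no triangles w.h.p.

E[X] ≈ 0.0213; in regime p = Θ(1/n^{3/2}) E[X] tends to 0 (below the triangle threshold p ~ 1/n).


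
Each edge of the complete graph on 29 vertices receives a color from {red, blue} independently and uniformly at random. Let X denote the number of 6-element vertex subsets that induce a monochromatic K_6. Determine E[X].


Let X = Σ_S X_S over the C(29, 6) = 475020 subsets S of size 6, where X_S = 1 if the K_6 on S is monochromatic.
For a fixed S, the K_6 on S has C(6, 2) = 15 edges. P[all 15 edges red] = (1/2)^15, and likewise for blue, so P[monochromatic] = 2·(1/2)^15 = 2^{1 − 15} = 1/16384.
By linearity of expectation: E[X] = C(29, 6) · 2^{1 − 15} = 475020 · 1/16384 = 118755/4096.
Numerically: E[X] ≈ 28.993.

E[X] = C(29,6)·2^(1−C(6,2)) = 118755/4096 ≈ 28.993.


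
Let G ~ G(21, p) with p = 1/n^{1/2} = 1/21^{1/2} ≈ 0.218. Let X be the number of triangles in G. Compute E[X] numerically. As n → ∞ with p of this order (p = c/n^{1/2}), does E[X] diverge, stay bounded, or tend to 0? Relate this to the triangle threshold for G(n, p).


Number of potential triangles: C(21, 3) = 1330.
Each occurs with probability p³ ≈ (0.218)³ ≈ 1.03913e-02.
By linearity: E[X] = C(21, 3)·p³ ≈ 1330 · 1.03913e-02 ≈ 13.820.
Since α = 1/2 < 1, p = c/n^{1/2} ≫ 1/n is above the triangle threshold p ~ 1/n. Asymptotically E[X] ~ (c³/6)·n^{3(1−α)} = (1³/6)·n^{1.5} → ∞; triangles are abundant w.h.p.

E[X] ≈ 13.820; in regime p = Θ(1/n^{1/2}) E[X] diverges (above the triangle threshold p ~ 1/n).


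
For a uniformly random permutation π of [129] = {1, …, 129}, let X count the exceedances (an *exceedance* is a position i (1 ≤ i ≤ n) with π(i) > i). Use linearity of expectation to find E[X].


Write X = Σ_{i=1}^{129} X_i, where X_i = 1_{π(i) > i}.
For each fixed i, π(i) is uniform over {1, …, 129} (marginal of a uniform permutation), so P[π(i) > i] = (n − i)/n. Summing: Σ_{i=1}^{129} (n − i)/n = (0 + 1 + … + 128)/129 = 129(129 − 1)/(2·129) = (129 − 1)/2.
Hence E[X] = Σ_{i=1}^{129} (129 − i)/129 = 64 ≈ 64.000000.

E[X] = 64 = 64.000000.


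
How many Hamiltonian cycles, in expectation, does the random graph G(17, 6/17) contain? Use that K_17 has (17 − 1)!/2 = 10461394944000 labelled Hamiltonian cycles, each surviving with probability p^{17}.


K_17 has (17 − 1)!/2 = 10461394944000 labelled Hamiltonian cycles.
For each such Hamiltonian cycle H, let X_H = 1 if all 17 edges of H are present in G. Then P[X_H = 1] = p^{17} = (6/17)^{17} = 16926659444736/827240261886336764177.
Summing the indicators: E[X] = Σ_H E[X_H] = 10461394944000 · p^{17} = 10461394944000 · 16926659444736/827240261886336764177 = 177076469533971037814784000/827240261886336764177.
Numerically: E[X] ≈ 214057.

E[X] = 10461394944000 · (6/17)^{17} = 177076469533971037814784000/827240261886336764177 ≈ 214057.


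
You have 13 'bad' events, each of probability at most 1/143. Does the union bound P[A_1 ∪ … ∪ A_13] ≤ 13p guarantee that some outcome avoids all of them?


Union bound: P[∪_{i=1}^{13} A_i] ≤ Σ_i P[A_i] ≤ 13·p = 13·(1/143) = 1/11.
Numerically: 1/11 ≈ 0.0909091.
Is 1/11 < 1? YES.
Since P[∪ A_i] ≤ 1/11 < 1, the complement has P[∩ A_i^c] ≥ 1 − 1/11 = 10/11 > 0, so some outcome avoids every A_i.

13·p = 1/11 ≈ 0.0909091; existence CERTIFIED by the union bound.


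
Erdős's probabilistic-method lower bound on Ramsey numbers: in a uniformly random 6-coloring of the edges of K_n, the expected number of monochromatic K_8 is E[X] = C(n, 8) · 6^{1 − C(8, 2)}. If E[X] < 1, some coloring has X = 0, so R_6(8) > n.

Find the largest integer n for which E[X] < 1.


We need C(n, 8) · 6^{1 − 28} < 1, i.e. C(n, 8) < 6^{28 − 1} = 1023490369077469249536.
Check values of n near the boundary:
  n = 1593: C(1593, 8) = 1010555394551193970323; 1010555394551193970323 < 1023490369077469249536? YES
  n = 1594: C(1594, 8) = 1015652773590544255167; 1015652773590544255167 < 1023490369077469249536? YES
  n = 1595: C(1595, 8) = 1020772636343363633895; 1020772636343363633895 < 1023490369077469249536? YES
  n = 1596: C(1596, 8) = 1025915067760710553965; 1025915067760710553965 < 1023490369077469249536? NO
The largest n with C(n, 8) < 1023490369077469249536 is n = 1595 (where E[X] = 113419181815929292655/113721152119718805504 ≈ 0.997345). Hence R_6(8) > 1595, i.e. R_6(8) ≥ 1596.

Largest n = 1595; hence R_6(8) > 1595.


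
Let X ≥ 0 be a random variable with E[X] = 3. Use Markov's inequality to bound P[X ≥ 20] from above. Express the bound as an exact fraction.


μ = E[X] = 3, a = 20.
Markov: P[X ≥ 20] ≤ μ/a = (3)/20 = 3/20.
Numerically: ≈ 0.15000.
(Since a = 20 > μ = 3.00000, the bound 3/20 is < 1 and informative.)

P[X ≥ 20] ≤ 3/20 ≈ 0.15000.


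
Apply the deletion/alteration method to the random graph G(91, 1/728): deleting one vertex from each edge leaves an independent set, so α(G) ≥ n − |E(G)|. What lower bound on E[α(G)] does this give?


E[|E(G)|] = C(91, 2)·p = 4095 · (1/728) = 45/8.
E[α(G)] ≥ n − E[|E(G)|] = 91 − 45/8 = 683/8.
Numerically: ≈ 85.375.
(This is only a lower bound; the true E[α(G)] may be larger.)

E[α(G)] ≥ 683/8 ≈ 85.375.


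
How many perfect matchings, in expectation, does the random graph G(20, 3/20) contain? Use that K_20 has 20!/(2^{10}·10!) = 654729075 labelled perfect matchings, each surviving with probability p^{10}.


K_20 has 20!/(2^{10}·10!) = 654729075 labelled perfect matchings.
For each such perfect matching H, let X_H = 1 if all 10 edges of H are present in G. Then P[X_H = 1] = p^{10} = (3/20)^{10} = 59049/10240000000000.
By linearity: E[X] = Σ_H E[X_H] = 654729075 · p^{10} = 654729075 · 59049/10240000000000 = 1546443885987/409600000000.
Numerically: E[X] ≈ 3.775.

E[X] = 654729075 · (3/20)^{10} = 1546443885987/409600000000 ≈ 3.775.


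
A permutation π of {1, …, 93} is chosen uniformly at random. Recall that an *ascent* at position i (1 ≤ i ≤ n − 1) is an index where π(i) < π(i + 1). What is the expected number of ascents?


Write X = Σ X_I over i = 1, …, 92, with X_I the indicator of one ascent.
There are 92 indicators.
For each fixed i, the pair (π(i), π(i+1)) is a uniformly random ordered pair of distinct values from {1, …, 93}; by symmetry P[π(i) < π(i+1)] = 1/2.
By linearity: E[X] = 92 · (1/2) = (93 − 1) · (1/2) = 46 ≈ 46.000000.

E[X] = 46 = 46.000000.


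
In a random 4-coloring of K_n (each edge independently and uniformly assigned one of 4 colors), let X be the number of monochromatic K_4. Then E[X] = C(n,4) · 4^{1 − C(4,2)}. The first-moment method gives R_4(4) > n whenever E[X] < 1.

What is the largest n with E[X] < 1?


We need C(n, 4) · 4^{1 − 6} < 1, i.e. C(n, 4) < 4^{6 − 1} = 1024.
Check values of n near the boundary:
  n = 11: C(11, 4) = 330; 330 < 1024? YES
  n = 12: C(12, 4) = 495; 495 < 1024? YES
  n = 13: C(13, 4) = 715; 715 < 1024? YES
  n = 14: C(14, 4) = 1001; 1001 < 1024? YES
  n = 15: C(15, 4) = 1365; 1365 < 1024? NO
The largest n with C(n, 4) < 1024 is n = 14 (where E[X] = 1001/1024 ≈ 0.977539). Hence R_4(4) > 14, i.e. R_4(4) ≥ 15.

Largest n = 14; hence R_4(4) > 14.


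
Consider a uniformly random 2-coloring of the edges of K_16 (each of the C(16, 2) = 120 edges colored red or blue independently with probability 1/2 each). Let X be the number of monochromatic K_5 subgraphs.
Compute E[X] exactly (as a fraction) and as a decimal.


Let X = Σ_S X_S over the C(16, 5) = 4368 subsets S of size 5, where X_S = 1 if the K_5 on S is monochromatic.
For a fixed S, the K_5 on S has C(5, 2) = 10 edges. P[all 10 edges red] = (1/2)^10, and likewise for blue, so P[monochromatic] = 2·(1/2)^10 = 2^{1 − 10} = 1/512.
By linearity: E[X] = C(16, 5) · 2^{1 − 10} = 4368 · 1/512 = 273/32.
Numerically: E[X] ≈ 8.531250.

E[X] = C(16,5)·2^(1−C(5,2)) = 273/32 ≈ 8.531250.


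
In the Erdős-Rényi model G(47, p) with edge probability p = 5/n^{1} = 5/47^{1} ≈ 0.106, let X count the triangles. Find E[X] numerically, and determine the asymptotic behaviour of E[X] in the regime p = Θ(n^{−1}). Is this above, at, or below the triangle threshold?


Number of potential triangles: C(47, 3) = 16215.
Each occurs with probability p³ ≈ (0.106)³ ≈ 1.20397e-03.
By linearity: E[X] = C(47, 3)·p³ ≈ 16215 · 1.20397e-03 ≈ 19.522.
Here α = 1, so p = 5/n is exactly at the triangle threshold p ~ 1/n. Asymptotically E[X] → c³/6 = 5³/6 = 125/6 ≈ 20.833, a bounded constant. In this regime the triangle count is asymptotically Poisson(c³/6).

E[X] ≈ 19.522; in regime p = Θ(1/n^{1}) E[X] stays bounded (at the triangle threshold p ~ 1/n).


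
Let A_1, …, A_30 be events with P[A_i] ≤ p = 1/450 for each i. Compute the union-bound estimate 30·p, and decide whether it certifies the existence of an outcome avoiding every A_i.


Union bound: P[∪_{i=1}^{30} A_i] ≤ Σ_i P[A_i] ≤ 30·p = 30·(1/450) = 1/15.
Numerically: 1/15 ≈ 0.0667.
Is 1/15 < 1? YES.
Since P[∪ A_i] ≤ 1/15 < 1, the complement has P[∩ A_i^c] ≥ 1 − 1/15 = 14/15 > 0, so some outcome avoids every A_i.

30·p = 1/15 ≈ 0.0667; existence CERTIFIED by the union bound.


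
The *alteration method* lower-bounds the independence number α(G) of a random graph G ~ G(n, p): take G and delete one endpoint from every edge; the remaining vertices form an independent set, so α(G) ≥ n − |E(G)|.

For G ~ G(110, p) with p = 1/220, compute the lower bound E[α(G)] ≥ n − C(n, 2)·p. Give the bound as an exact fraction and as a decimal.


E[|E(G)|] = C(110, 2)·p = 5995 · (1/220) = 109/4.
E[α(G)] ≥ n − E[|E(G)|] = 110 − 109/4 = 331/4.
Numerically: ≈ 82.7500.
(This is only a lower bound; the true E[α(G)] may be larger.)

E[α(G)] ≥ 331/4 ≈ 82.7500.


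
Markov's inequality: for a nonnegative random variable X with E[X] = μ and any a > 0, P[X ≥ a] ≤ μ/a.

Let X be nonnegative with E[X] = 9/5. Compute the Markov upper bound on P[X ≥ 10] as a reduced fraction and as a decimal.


μ = E[X] = 9/5, a = 10.
Markov: P[X ≥ 10] ≤ μ/a = (9/5)/10 = 9/50.
Numerically: ≈ 0.180.
(Since a = 10 > μ = 1.800, the bound 9/50 is < 1 and informative.)

P[X ≥ 10] ≤ 9/50 ≈ 0.180.


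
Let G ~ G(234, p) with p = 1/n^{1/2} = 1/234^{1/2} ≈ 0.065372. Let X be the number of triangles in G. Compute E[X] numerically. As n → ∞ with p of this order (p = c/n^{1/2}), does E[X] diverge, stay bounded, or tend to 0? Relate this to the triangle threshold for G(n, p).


Number of potential triangles: C(234, 3) = 2108184.
Each occurs with probability p³ ≈ (0.065372)³ ≈ 2.79367714e-04.
By linearity: E[X] = C(234, 3)·p³ ≈ 2108184 · 2.79367714e-04 ≈ 588.958545.
Since α = 1/2 < 1, p = c/n^{1/2} ≫ 1/n is above the triangle threshold p ~ 1/n. Asymptotically E[X] ~ (c³/6)·n^{3(1−α)} = (1³/6)·n^{1.5} → ∞; triangles are abundant w.h.p.

E[X] ≈ 588.958545; in regime p = Θ(1/n^{1/2}) E[X] diverges (above the triangle threshold p ~ 1/n).


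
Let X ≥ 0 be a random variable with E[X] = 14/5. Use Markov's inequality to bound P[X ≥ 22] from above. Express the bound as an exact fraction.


μ = E[X] = 14/5, a = 22.
Markov: P[X ≥ 22] ≤ μ/a = (14/5)/22 = 7/55.
Numerically: ≈ 0.127.
(Since a = 22 > μ = 2.800, the bound 7/55 is < 1 and informative.)

P[X ≥ 22] ≤ 7/55 ≈ 0.127.


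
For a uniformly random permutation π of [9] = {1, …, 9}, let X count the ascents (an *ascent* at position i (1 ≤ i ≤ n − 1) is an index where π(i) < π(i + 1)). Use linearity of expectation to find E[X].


Write X = Σ X_I over i = 1, …, 8, with X_I the indicator of one ascent.
There are 8 indicators.
For each fixed i, the pair (π(i), π(i+1)) is a uniformly random ordered pair of distinct values from {1, …, 9}; by symmetry P[π(i) < π(i+1)] = 1/2.
By linearity: E[X] = 8 · (1/2) = (9 − 1) · (1/2) = 4 ≈ 4.00000.

E[X] = 4 = 4.00000.


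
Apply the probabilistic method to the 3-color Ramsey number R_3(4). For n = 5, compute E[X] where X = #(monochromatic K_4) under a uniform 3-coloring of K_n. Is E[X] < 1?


E[X] = C(5, 4) · 3^{1 − 6} = 5 · 3^{−5} = 5/243.
As a reduced fraction: E[X] = 5/243 ≈ 0.020576.
Is E[X] < 1? YES.
Since E[X] < 1, there exists a 3-coloring of K_{5} with no monochromatic K_4; hence R_3(4) > 5.

E[X] = 5/243 ≈ 0.020576; E[X] < 1, so R_3(4) > 5.


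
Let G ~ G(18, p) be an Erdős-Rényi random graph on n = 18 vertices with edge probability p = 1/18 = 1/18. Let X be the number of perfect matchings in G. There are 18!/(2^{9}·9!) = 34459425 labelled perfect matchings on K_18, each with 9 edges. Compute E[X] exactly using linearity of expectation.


K_18 has 18!/(2^{9}·9!) = 34459425 labelled perfect matchings.
For each such perfect matching H, let X_H = 1 if all 9 edges of H are present in G. Then P[X_H = 1] = p^{9} = (1/18)^{9} = 1/198359290368.
By linearity: E[X] = Σ_H E[X_H] = 34459425 · p^{9} = 34459425 · 1/198359290368 = 425425/2448880128.
Numerically: E[X] ≈ 0.00017372.

E[X] = 34459425 · (1/18)^{9} = 425425/2448880128 ≈ 0.00017372.


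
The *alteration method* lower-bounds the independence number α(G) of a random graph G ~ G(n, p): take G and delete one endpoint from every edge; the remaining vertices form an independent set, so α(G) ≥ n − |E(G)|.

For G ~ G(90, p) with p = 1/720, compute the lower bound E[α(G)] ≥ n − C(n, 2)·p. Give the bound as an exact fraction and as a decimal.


E[|E(G)|] = C(90, 2)·p = 4005 · (1/720) = 89/16.
E[α(G)] ≥ n − E[|E(G)|] = 90 − 89/16 = 1351/16.
Numerically: ≈ 84.437500.
(This is only a lower bound; the true E[α(G)] may be larger.)

E[α(G)] ≥ 1351/16 ≈ 84.437500.


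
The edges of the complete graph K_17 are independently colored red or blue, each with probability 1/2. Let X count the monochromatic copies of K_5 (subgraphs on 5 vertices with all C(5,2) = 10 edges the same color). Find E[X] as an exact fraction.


Let X = Σ_S X_S over the C(17, 5) = 6188 subsets S of size 5, where X_S = 1 if the K_5 on S is monochromatic.
For a fixed S, the K_5 on S has C(5, 2) = 10 edges. P[all 10 edges red] = (1/2)^10, and likewise for blue, so P[monochromatic] = 2·(1/2)^10 = 2^{1 − 10} = 1/512.
By linearity of expectation: E[X] = C(17, 5) · 2^{1 − 10} = 6188 · 1/512 = 1547/128.
Numerically: E[X] ≈ 12.086.

E[X] = C(17,5)·2^(1−C(5,2)) = 1547/128 ≈ 12.086.


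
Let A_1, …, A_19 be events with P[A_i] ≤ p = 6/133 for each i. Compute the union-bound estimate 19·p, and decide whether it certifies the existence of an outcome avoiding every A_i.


Union bound: P[∪_{i=1}^{19} A_i] ≤ Σ_i P[A_i] ≤ 19·p = 19·(6/133) = 6/7.
Numerically: 6/7 ≈ 0.857.
Is 6/7 < 1? YES.
Since P[∪ A_i] ≤ 6/7 < 1, the complement has P[∩ A_i^c] ≥ 1 − 6/7 = 1/7 > 0, so some outcome avoids every A_i.

19·p = 6/7 ≈ 0.857; existence CERTIFIED by the union bound.


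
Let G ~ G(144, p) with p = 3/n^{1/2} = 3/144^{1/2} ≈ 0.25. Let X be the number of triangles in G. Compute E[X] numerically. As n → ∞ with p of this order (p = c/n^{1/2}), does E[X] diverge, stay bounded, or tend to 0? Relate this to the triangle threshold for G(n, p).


Number of potential triangles: C(144, 3) = 487344.
Each occurs with probability p³ ≈ (0.25)³ ≈ 1.56250000e-02.
By linearity: E[X] = C(144, 3)·p³ ≈ 487344 · 1.56250000e-02 ≈ 7614.750000.
Since α = 1/2 < 1, p = c/n^{1/2} ≫ 1/n is above the triangle threshold p ~ 1/n. Asymptotically E[X] ~ (c³/6)·n^{3(1−α)} = (3³/6)·n^{1.5} → ∞; triangles are abundant w.h.p.

E[X] ≈ 7614.750000; in regime p = Θ(1/n^{1/2}) E[X] diverges (above the triangle threshold p ~ 1/n).


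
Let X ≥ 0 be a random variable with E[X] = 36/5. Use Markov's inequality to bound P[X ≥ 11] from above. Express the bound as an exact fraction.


μ = E[X] = 36/5, a = 11.
Markov: P[X ≥ 11] ≤ μ/a = (36/5)/11 = 36/55.
Numerically: ≈ 0.65455.
(Since a = 11 > μ = 7.20000, the bound 36/55 is < 1 and informative.)

P[X ≥ 11] ≤ 36/55 ≈ 0.65455.


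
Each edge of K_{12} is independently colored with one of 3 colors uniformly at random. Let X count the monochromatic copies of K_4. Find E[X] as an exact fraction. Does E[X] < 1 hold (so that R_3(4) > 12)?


E[X] = C(12, 4) · 3^{1 − 6} = 495 · 3^{−5} = 495/243.
As a reduced fraction: E[X] = 55/27 ≈ 2.037037.
Is E[X] < 1? NO.
Since E[X] ≥ 1, the first-moment bound is inconclusive at n = 12; it does NOT by itself certify R_3(4) > 12.

E[X] = 55/27 ≈ 2.037037; E[X] ≥ 1; first-moment method inconclusive here.


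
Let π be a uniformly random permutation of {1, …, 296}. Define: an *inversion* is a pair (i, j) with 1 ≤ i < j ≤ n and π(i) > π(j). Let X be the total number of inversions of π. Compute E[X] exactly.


Write X = Σ X_I over the C(296, 2) = 43660 pairs i < j, with X_I the indicator of one inversion.
There are 43660 indicators.
For each fixed pair i < j, the values π(i) and π(j) are two distinct elements of {1, …, 296} in uniformly random order; by symmetry P[π(i) > π(j)] = 1/2.
By linearity: E[X] = 43660 · (1/2) = C(296, 2) · (1/2) = 43660/2 = 21830 ≈ 21830.000.

E[X] = 21830 = 21830.000.


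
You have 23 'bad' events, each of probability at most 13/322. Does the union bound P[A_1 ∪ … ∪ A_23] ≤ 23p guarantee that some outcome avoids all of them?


Union bound: P[∪_{i=1}^{23} A_i] ≤ Σ_i P[A_i] ≤ 23·p = 23·(13/322) = 13/14.
Numerically: 13/14 ≈ 0.9285714.
Is 13/14 < 1? YES.
Since P[∪ A_i] ≤ 13/14 < 1, the complement has P[∩ A_i^c] ≥ 1 − 13/14 = 1/14 > 0, so some outcome avoids every A_i.

23·p = 13/14 ≈ 0.9285714; existence CERTIFIED by the union bound.
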